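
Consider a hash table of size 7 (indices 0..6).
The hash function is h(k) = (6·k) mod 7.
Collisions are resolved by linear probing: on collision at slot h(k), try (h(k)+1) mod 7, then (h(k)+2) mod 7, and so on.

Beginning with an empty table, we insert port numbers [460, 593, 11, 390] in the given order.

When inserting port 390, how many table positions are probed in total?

Insert 460: h=2, slot 2 empty → index 2.
Insert 593: h=2, slot 2 occupied → index 3.
Insert 11: h=3, slot 3 occupied → index 4.
Insert 390: h=2, slots 2,3,4 occupied → index 5.
Table: [_, _, 460, 593, 11, 390, _]

4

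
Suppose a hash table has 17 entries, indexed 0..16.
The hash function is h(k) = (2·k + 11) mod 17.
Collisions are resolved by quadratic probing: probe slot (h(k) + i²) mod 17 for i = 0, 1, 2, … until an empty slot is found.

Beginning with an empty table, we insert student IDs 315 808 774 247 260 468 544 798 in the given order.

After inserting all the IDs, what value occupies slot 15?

Insert 315: h=12, slot 12 empty → index 12.
Insert 808: h=12, slot 12 occupied → index 13.
Insert 774: h=12, slots 12,13 occupied → index 16.
Insert 247: h=12, slots 12,13,16 occupied → index 4.
Insert 260: h=4, slot 4 occupied → index 5.
Insert 468: h=12, slots 12,13,16,4 occupied → index 11.
Insert 544: h=11, slots 11,12 occupied → index 15.
Insert 798: h=9, slot 9 empty → index 9.
Table: [., ., ., ., 247, 260, ., ., ., 798, ., 468, 315, 808, ., 544, 774]

544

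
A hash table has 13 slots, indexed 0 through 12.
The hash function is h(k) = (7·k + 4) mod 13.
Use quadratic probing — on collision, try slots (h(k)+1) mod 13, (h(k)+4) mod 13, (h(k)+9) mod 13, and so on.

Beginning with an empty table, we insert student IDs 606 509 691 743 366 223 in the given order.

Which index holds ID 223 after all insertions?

4

606 hashes to 8; slot 8 is free -> place at 8.
509 hashes to 5; slot 5 is free -> place at 5.
691 hashes to 5; 5 taken -> place at 6.
743 hashes to 5; 5,6 taken -> place at 9.
366 hashes to 5; 5,6,9 taken -> place at 1.
223 hashes to 5; 5,6,9,1,8 taken -> place at 4.
Table: [., 366, ., ., 223, 509, 691, ., 606, 743, ., ., .]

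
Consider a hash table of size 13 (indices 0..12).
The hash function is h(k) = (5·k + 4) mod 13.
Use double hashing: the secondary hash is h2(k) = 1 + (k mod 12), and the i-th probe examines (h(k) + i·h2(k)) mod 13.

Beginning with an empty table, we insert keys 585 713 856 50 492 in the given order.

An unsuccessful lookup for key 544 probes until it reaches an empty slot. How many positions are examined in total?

Insert 585: h=4, slot 4 empty -> index 4.
Insert 713: h=7, slot 7 empty -> index 7.
Insert 856: h=7, h2=5, slot 7 occupied -> index 12.
Insert 50: h=7, h2=3, slot 7 occupied -> index 10.
Insert 492: h=7, h2=1, slot 7 occupied -> index 8.
Table: [-, -, -, -, 585, -, -, 713, 492, -, 50, -, 856]
Lookup 544: h=7, h2=5, probe 7,12,4,9 → slot 9 empty, not found.

4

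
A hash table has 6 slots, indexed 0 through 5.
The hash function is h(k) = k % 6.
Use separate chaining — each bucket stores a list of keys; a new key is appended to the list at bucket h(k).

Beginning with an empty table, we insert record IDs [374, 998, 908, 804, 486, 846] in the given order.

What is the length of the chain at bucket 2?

3

Insert 374: h=2, bucket 2 empty → new chain.
Insert 998: h=2, bucket 2 nonempty → append to chain.
Insert 908: h=2, bucket 2 nonempty → append to chain.
Insert 804: h=0, bucket 0 empty → new chain.
Insert 486: h=0, bucket 0 nonempty → append to chain.
Insert 846: h=0, bucket 0 nonempty → append to chain.
Final buckets:
0: 804 -> 486 -> 846
1: —
2: 374 -> 998 -> 908
3: —
4: —
5: —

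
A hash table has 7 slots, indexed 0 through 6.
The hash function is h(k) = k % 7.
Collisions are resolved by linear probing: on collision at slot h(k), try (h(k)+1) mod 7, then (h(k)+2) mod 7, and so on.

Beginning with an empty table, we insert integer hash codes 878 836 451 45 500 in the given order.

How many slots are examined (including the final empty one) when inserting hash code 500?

5

Insert 878: h=3, slot 3 empty → index 3.
Insert 836: h=3, slot 3 occupied → index 4.
Insert 451: h=3, slots 3,4 occupied → index 5.
Insert 45: h=3, slots 3,4,5 occupied → index 6.
Insert 500: h=3, slots 3,4,5,6 occupied → index 0.
Table: [500, _, _, 878, 836, 451, 45]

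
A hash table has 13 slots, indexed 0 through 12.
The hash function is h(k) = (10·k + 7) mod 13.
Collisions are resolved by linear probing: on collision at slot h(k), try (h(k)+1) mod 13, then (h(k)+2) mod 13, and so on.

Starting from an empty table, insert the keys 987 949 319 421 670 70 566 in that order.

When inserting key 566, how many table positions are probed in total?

Insert 987: h=10, slot 10 empty → index 10.
Insert 949: h=7, slot 7 empty → index 7.
Insert 319: h=12, slot 12 empty → index 12.
Insert 421: h=5, slot 5 empty → index 5.
Insert 670: h=12, slot 12 occupied → index 0.
Insert 70: h=5, slot 5 occupied → index 6.
Insert 566: h=12, slots 12,0 occupied → index 1.
Table: [670, 566, ., ., ., 421, 70, 949, ., ., 987, ., 319]

3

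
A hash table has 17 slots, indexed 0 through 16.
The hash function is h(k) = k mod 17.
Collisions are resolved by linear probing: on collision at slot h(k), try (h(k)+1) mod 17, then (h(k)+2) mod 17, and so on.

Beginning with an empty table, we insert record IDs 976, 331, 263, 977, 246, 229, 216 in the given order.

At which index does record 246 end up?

976 hashes to 7; slot 7 is free -> place at 7.
331 hashes to 8; slot 8 is free -> place at 8.
263 hashes to 8; 8 taken -> place at 9.
977 hashes to 8; 8,9 taken -> place at 10.
246 hashes to 8; 8,9,10 taken -> place at 11.
229 hashes to 8; 8,9,10,11 taken -> place at 12.
216 hashes to 12; 12 taken -> place at 13.
Table: [_, _, _, _, _, _, _, 976, 331, 263, 977, 246, 229, 216, _, _, _]

11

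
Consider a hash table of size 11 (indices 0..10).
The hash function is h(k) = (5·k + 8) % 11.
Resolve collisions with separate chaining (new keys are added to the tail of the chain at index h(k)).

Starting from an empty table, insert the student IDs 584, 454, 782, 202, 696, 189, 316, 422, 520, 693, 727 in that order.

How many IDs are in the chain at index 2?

3

Insert 584: h=2, bucket 2 empty → new chain.
Insert 454: h=1, bucket 1 empty → new chain.
Insert 782: h=2, bucket 2 nonempty → append to chain.
Insert 202: h=6, bucket 6 empty → new chain.
Insert 696: h=1, bucket 1 nonempty → append to chain.
Insert 189: h=7, bucket 7 empty → new chain.
Insert 316: h=4, bucket 4 empty → new chain.
Insert 422: h=6, bucket 6 nonempty → append to chain.
Insert 520: h=1, bucket 1 nonempty → append to chain.
Insert 693: h=8, bucket 8 empty → new chain.
Insert 727: h=2, bucket 2 nonempty → append to chain.
Final buckets:
0: —
1: 454 -> 696 -> 520
2: 584 -> 782 -> 727
3: —
4: 316
5: —
6: 202 -> 422
7: 189
8: 693
9: —
10: —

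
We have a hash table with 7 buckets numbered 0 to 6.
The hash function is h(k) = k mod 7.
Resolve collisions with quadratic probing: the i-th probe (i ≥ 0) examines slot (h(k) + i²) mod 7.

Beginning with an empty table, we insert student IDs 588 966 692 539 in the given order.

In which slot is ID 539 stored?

588 hashes to 0; slot 0 is free -> place at 0.
966 hashes to 0; 0 taken -> place at 1.
692 hashes to 6; slot 6 is free -> place at 6.
539 hashes to 0; 0,1 taken -> place at 4.
Table: [588, 966, —, —, 539, —, 692]

4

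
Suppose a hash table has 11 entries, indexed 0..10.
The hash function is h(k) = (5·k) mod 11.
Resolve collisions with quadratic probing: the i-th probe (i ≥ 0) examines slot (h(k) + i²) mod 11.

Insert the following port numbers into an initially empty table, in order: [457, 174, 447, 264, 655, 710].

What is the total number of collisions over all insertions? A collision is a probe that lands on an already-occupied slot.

4

457 hashes to 8; slot 8 is free -> place at 8.
174 hashes to 1; slot 1 is free -> place at 1.
447 hashes to 2; slot 2 is free -> place at 2.
264 hashes to 0; slot 0 is free -> place at 0.
655 hashes to 8; 8 taken -> place at 9.
710 hashes to 8; 8,9,1 taken -> place at 6.
Table: [264, 174, 447, ∅, ∅, ∅, 710, ∅, 457, 655, ∅]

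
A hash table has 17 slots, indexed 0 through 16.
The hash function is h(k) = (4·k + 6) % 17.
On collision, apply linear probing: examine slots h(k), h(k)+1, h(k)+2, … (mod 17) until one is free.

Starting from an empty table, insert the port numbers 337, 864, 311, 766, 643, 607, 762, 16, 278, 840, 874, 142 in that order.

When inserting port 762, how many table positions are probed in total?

4

337: h=11 → slot 11
864: h=11, probe 11,12 → slot 12
311: h=9 → slot 9
766: h=10 → slot 10
643: h=11, probe 11,12,13 → slot 13
607: h=3 → slot 3
762: h=11, probe 11,12,13,14 → slot 14
16: h=2 → slot 2
278: h=13, probe 13,14,15 → slot 15
840: h=0 → slot 0
874: h=0, probe 0,1 → slot 1
142: h=13, probe 13,14,15,16 → slot 16
Table: [840, 874, 16, 607, _, _, _, _, _, 311, 766, 337, 864, 643, 762, 278, 142]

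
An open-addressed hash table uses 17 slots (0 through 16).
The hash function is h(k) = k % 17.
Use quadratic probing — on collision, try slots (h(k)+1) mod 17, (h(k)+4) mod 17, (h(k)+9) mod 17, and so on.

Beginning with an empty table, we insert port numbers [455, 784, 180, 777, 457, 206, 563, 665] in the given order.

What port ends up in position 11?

Insert 455: h=13, slot 13 empty → index 13.
Insert 784: h=2, slot 2 empty → index 2.
Insert 180: h=10, slot 10 empty → index 10.
Insert 777: h=12, slot 12 empty → index 12.
Insert 457: h=15, slot 15 empty → index 15.
Insert 206: h=2, slot 2 occupied → index 3.
Insert 563: h=2, slots 2,3 occupied → index 6.
Insert 665: h=2, slots 2,3,6 occupied → index 11.
Table: [∅, ∅, 784, 206, ∅, ∅, 563, ∅, ∅, ∅, 180, 665, 777, 455, ∅, 457, ∅]

665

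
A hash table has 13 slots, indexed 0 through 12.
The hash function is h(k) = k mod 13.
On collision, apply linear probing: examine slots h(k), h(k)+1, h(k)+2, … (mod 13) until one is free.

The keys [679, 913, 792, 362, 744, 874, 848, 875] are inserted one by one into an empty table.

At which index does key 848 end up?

7

679 hashes to 3; slot 3 is free -> place at 3.
913 hashes to 3; 3 taken -> place at 4.
792 hashes to 12; slot 12 is free -> place at 12.
362 hashes to 11; slot 11 is free -> place at 11.
744 hashes to 3; 3,4 taken -> place at 5.
874 hashes to 3; 3,4,5 taken -> place at 6.
848 hashes to 3; 3,4,5,6 taken -> place at 7.
875 hashes to 4; 4,5,6,7 taken -> place at 8.
Table: [—, —, —, 679, 913, 744, 874, 848, 875, —, —, 362, 792]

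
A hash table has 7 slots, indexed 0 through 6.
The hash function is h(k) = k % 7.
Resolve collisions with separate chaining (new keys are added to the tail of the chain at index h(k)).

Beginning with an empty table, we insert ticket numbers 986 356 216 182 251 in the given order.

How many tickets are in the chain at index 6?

4

Insert 986: h=6, bucket 6 empty → new chain.
Insert 356: h=6, bucket 6 nonempty → append to chain.
Insert 216: h=6, bucket 6 nonempty → append to chain.
Insert 182: h=0, bucket 0 empty → new chain.
Insert 251: h=6, bucket 6 nonempty → append to chain.
Final buckets:
0: 182
1: ∅
2: ∅
3: ∅
4: ∅
5: ∅
6: 986 -> 356 -> 216 -> 251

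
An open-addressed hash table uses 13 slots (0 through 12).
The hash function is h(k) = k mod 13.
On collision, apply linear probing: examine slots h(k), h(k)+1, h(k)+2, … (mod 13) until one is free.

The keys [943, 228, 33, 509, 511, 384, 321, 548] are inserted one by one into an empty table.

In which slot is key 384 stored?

Insert 943: h=7, slot 7 empty => index 7.
Insert 228: h=7, slot 7 occupied => index 8.
Insert 33: h=7, slots 7,8 occupied => index 9.
Insert 509: h=2, slot 2 empty => index 2.
Insert 511: h=4, slot 4 empty => index 4.
Insert 384: h=7, slots 7,8,9 occupied => index 10.
Insert 321: h=9, slots 9,10 occupied => index 11.
Insert 548: h=2, slot 2 occupied => index 3.
Table: [—, —, 509, 548, 511, —, —, 943, 228, 33, 384, 321, —]

10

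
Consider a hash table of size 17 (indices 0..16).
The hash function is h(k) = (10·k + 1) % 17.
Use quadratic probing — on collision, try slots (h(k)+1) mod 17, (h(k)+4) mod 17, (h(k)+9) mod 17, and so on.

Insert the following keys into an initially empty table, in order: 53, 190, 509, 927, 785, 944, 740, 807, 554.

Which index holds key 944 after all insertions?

Insert 53: h=4, slot 4 empty → index 4.
Insert 190: h=14, slot 14 empty → index 14.
Insert 509: h=8, slot 8 empty → index 8.
Insert 927: h=6, slot 6 empty → index 6.
Insert 785: h=14, slot 14 occupied → index 15.
Insert 944: h=6, slot 6 occupied → index 7.
Insert 740: h=6, slots 6,7 occupied → index 10.
Insert 807: h=13, slot 13 empty → index 13.
Insert 554: h=16, slot 16 empty → index 16.
Table: [., ., ., ., 53, ., 927, 944, 509, ., 740, ., ., 807, 190, 785, 554]

7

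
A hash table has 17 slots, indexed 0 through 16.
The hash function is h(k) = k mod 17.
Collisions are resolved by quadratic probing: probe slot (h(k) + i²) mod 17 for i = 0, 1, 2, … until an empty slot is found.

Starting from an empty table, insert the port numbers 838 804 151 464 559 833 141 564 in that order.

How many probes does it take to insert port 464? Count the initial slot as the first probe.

838: h=5 → slot 5
804: h=5, probe 5,6 → slot 6
151: h=15 → slot 15
464: h=5, probe 5,6,9 → slot 9
559: h=15, probe 15,16 → slot 16
833: h=0 → slot 0
141: h=5, probe 5,6,9,14 → slot 14
564: h=3 → slot 3
Table: [833, ∅, ∅, 564, ∅, 838, 804, ∅, ∅, 464, ∅, ∅, ∅, ∅, 141, 151, 559]

3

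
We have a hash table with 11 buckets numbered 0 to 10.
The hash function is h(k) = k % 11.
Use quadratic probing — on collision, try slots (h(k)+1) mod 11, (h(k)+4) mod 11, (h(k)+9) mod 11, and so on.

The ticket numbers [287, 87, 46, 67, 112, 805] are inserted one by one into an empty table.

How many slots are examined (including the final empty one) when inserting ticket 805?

287: h=1 => slot 1
87: h=10 => slot 10
46: h=2 => slot 2
67: h=1, probe 1,2,5 => slot 5
112: h=2, probe 2,3 => slot 3
805: h=2, probe 2,3,6 => slot 6
Table: [—, 287, 46, 112, —, 67, 805, —, —, —, 87]

3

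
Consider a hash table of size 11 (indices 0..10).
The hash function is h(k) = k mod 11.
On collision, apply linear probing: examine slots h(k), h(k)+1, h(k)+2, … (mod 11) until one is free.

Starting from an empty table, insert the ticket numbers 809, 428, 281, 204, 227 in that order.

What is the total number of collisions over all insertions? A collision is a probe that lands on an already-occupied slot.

Insert 809: h=6, slot 6 empty → index 6.
Insert 428: h=10, slot 10 empty → index 10.
Insert 281: h=6, slot 6 occupied → index 7.
Insert 204: h=6, slots 6,7 occupied → index 8.
Insert 227: h=7, slots 7,8 occupied → index 9.
Table: [-, -, -, -, -, -, 809, 281, 204, 227, 428]

5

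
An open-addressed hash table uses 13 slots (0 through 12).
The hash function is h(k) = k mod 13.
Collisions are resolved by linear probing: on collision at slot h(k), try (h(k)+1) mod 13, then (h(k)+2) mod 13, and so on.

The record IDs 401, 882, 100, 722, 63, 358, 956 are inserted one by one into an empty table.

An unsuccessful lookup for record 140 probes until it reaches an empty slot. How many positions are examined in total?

5

401: h=11 → slot 11
882: h=11, probe 11,12 → slot 12
100: h=9 → slot 9
722: h=7 → slot 7
63: h=11, probe 11,12,0 → slot 0
358: h=7, probe 7,8 → slot 8
956: h=7, probe 7,8,9,10 → slot 10
Table: [63, ., ., ., ., ., ., 722, 358, 100, 956, 401, 882]
Lookup 140: h=10, probe 10,11,12,0,1 → slot 1 empty, not found.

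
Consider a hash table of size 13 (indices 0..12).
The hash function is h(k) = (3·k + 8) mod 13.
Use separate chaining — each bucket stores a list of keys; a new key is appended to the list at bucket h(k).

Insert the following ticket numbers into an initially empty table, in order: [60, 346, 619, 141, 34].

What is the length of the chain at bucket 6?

4

Insert 60: h=6, bucket 6 empty -> new chain.
Insert 346: h=6, bucket 6 nonempty -> append to chain.
Insert 619: h=6, bucket 6 nonempty -> append to chain.
Insert 141: h=2, bucket 2 empty -> new chain.
Insert 34: h=6, bucket 6 nonempty -> append to chain.
Final buckets:
0: —
1: —
2: 141
3: —
4: —
5: —
6: 60 -> 346 -> 619 -> 34
7: —
8: —
9: —
10: —
11: —
12: —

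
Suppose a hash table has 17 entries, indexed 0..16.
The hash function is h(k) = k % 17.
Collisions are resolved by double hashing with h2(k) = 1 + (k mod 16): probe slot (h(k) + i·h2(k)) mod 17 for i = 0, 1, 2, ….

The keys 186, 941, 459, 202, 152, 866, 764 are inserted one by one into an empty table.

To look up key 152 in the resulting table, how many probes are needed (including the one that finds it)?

2

186: h=16 → slot 16
941: h=6 → slot 6
459: h=0 → slot 0
202: h=15 → slot 15
152: h=16, h2=9, probe 16,8 → slot 8
866: h=16, h2=3, probe 16,2 → slot 2
764: h=16, h2=13, probe 16,12 → slot 12
Table: [459, —, 866, —, —, —, 941, —, 152, —, —, —, 764, —, —, 202, 186]
Lookup 152: h=16, h2=9, probe 16,8 → found at 8.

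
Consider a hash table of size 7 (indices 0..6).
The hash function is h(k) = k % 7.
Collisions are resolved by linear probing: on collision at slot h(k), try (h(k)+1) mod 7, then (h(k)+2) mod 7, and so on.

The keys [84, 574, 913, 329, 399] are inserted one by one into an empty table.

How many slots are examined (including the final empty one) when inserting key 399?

5

84: h=0 → slot 0
574: h=0, probe 0,1 → slot 1
913: h=3 → slot 3
329: h=0, probe 0,1,2 → slot 2
399: h=0, probe 0,1,2,3,4 → slot 4
Table: [84, 574, 329, 913, 399, -, -]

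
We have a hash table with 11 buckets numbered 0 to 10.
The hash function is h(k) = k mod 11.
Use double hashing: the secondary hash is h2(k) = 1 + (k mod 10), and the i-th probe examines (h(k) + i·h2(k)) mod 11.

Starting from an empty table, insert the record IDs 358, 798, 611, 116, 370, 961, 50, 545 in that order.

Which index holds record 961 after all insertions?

Insert 358: h=6, slot 6 empty => index 6.
Insert 798: h=6, h2=9, slot 6 occupied => index 4.
Insert 611: h=6, h2=2, slot 6 occupied => index 8.
Insert 116: h=6, h2=7, slot 6 occupied => index 2.
Insert 370: h=7, slot 7 empty => index 7.
Insert 961: h=4, h2=2, slots 4,6,8 occupied => index 10.
Insert 50: h=6, h2=1, slots 6,7,8 occupied => index 9.
Insert 545: h=6, h2=6, slot 6 occupied => index 1.
Table: [-, 545, 116, -, 798, -, 358, 370, 611, 50, 961]

10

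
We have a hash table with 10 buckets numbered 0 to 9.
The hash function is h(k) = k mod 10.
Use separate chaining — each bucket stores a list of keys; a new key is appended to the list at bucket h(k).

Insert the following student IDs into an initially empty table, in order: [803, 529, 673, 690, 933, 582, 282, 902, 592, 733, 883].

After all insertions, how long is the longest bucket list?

5

803 -> bucket 3
529 -> bucket 9
673 -> bucket 3 (collision)
690 -> bucket 0
933 -> bucket 3 (collision)
582 -> bucket 2
282 -> bucket 2 (collision)
902 -> bucket 2 (collision)
592 -> bucket 2 (collision)
733 -> bucket 3 (collision)
883 -> bucket 3 (collision)
Final buckets:
0: 690
1: _
2: 582 -> 282 -> 902 -> 592
3: 803 -> 673 -> 933 -> 733 -> 883
4: _
5: _
6: _
7: _
8: _
9: 529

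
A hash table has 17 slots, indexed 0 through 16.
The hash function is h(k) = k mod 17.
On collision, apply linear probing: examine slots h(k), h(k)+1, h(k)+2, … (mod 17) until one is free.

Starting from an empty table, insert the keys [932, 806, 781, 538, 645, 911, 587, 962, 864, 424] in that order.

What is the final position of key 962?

Insert 932: h=14, slot 14 empty -> index 14.
Insert 806: h=7, slot 7 empty -> index 7.
Insert 781: h=16, slot 16 empty -> index 16.
Insert 538: h=11, slot 11 empty -> index 11.
Insert 645: h=16, slot 16 occupied -> index 0.
Insert 911: h=10, slot 10 empty -> index 10.
Insert 587: h=9, slot 9 empty -> index 9.
Insert 962: h=10, slots 10,11 occupied -> index 12.
Insert 864: h=14, slot 14 occupied -> index 15.
Insert 424: h=16, slots 16,0 occupied -> index 1.
Table: [645, 424, -, -, -, -, -, 806, -, 587, 911, 538, 962, -, 932, 864, 781]

12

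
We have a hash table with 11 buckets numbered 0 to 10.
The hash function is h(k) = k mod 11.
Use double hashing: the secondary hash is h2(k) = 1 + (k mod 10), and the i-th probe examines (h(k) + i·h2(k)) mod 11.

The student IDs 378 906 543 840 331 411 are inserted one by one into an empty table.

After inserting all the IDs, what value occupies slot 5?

840

378 hashes to 4; slot 4 is free → place at 4.
906 hashes to 4, h2=7; 4 taken → place at 0.
543 hashes to 4, h2=4; 4 taken → place at 8.
840 hashes to 4, h2=1; 4 taken → place at 5.
331 hashes to 1; slot 1 is free → place at 1.
411 hashes to 4, h2=2; 4 taken → place at 6.
Table: [906, 331, ., ., 378, 840, 411, ., 543, ., .]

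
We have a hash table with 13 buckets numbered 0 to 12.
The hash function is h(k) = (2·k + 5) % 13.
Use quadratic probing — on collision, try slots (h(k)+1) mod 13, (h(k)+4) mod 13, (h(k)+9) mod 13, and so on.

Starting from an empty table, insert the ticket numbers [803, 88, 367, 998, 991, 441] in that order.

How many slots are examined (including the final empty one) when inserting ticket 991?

803: h=12 → slot 12
88: h=12, probe 12,0 → slot 0
367: h=11 → slot 11
998: h=12, probe 12,0,3 → slot 3
991: h=11, probe 11,12,2 → slot 2
441: h=3, probe 3,4 → slot 4
Table: [88, _, 991, 998, 441, _, _, _, _, _, _, 367, 803]

3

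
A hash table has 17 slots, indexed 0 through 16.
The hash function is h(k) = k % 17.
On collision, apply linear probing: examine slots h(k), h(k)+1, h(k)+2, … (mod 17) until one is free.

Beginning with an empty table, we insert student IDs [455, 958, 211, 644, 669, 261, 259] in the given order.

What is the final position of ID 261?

9

Insert 455: h=13, slot 13 empty -> index 13.
Insert 958: h=6, slot 6 empty -> index 6.
Insert 211: h=7, slot 7 empty -> index 7.
Insert 644: h=15, slot 15 empty -> index 15.
Insert 669: h=6, slots 6,7 occupied -> index 8.
Insert 261: h=6, slots 6,7,8 occupied -> index 9.
Insert 259: h=4, slot 4 empty -> index 4.
Table: [—, —, —, —, 259, —, 958, 211, 669, 261, —, —, —, 455, —, 644, —]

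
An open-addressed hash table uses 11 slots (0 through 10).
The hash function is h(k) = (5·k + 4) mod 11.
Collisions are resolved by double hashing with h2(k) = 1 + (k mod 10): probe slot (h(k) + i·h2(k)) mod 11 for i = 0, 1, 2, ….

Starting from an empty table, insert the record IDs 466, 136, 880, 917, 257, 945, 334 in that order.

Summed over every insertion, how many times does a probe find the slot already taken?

7

Insert 466: h=2, slot 2 empty -> index 2.
Insert 136: h=2, h2=7, slot 2 occupied -> index 9.
Insert 880: h=4, slot 4 empty -> index 4.
Insert 917: h=2, h2=8, slot 2 occupied -> index 10.
Insert 257: h=2, h2=8, slots 2,10 occupied -> index 7.
Insert 945: h=10, h2=6, slot 10 occupied -> index 5.
Insert 334: h=2, h2=5, slots 2,7 occupied -> index 1.
Table: [_, 334, 466, _, 880, 945, _, 257, _, 136, 917]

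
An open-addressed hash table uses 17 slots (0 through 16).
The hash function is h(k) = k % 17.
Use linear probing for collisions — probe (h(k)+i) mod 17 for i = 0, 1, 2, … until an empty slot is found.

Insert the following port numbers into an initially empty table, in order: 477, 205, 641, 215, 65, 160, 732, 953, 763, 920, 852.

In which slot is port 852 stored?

Insert 477: h=1, slot 1 empty -> index 1.
Insert 205: h=1, slot 1 occupied -> index 2.
Insert 641: h=12, slot 12 empty -> index 12.
Insert 215: h=11, slot 11 empty -> index 11.
Insert 65: h=14, slot 14 empty -> index 14.
Insert 160: h=7, slot 7 empty -> index 7.
Insert 732: h=1, slots 1,2 occupied -> index 3.
Insert 953: h=1, slots 1,2,3 occupied -> index 4.
Insert 763: h=15, slot 15 empty -> index 15.
Insert 920: h=2, slots 2,3,4 occupied -> index 5.
Insert 852: h=2, slots 2,3,4,5 occupied -> index 6.
Table: [∅, 477, 205, 732, 953, 920, 852, 160, ∅, ∅, ∅, 215, 641, ∅, 65, 763, ∅]

6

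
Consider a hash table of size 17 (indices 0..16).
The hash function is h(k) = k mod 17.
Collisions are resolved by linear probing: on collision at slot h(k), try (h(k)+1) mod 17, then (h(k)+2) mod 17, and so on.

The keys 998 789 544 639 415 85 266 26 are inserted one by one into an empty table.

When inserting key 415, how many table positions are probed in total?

Insert 998: h=12, slot 12 empty -> index 12.
Insert 789: h=7, slot 7 empty -> index 7.
Insert 544: h=0, slot 0 empty -> index 0.
Insert 639: h=10, slot 10 empty -> index 10.
Insert 415: h=7, slot 7 occupied -> index 8.
Insert 85: h=0, slot 0 occupied -> index 1.
Insert 266: h=11, slot 11 empty -> index 11.
Insert 26: h=9, slot 9 empty -> index 9.
Table: [544, 85, —, —, —, —, —, 789, 415, 26, 639, 266, 998, —, —, —, —]

2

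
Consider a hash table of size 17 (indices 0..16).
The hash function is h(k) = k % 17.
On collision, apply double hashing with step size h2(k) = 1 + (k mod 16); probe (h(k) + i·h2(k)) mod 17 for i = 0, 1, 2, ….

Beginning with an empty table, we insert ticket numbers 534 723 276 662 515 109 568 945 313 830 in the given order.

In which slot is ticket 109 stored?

1

534: h=7 -> slot 7
723: h=9 -> slot 9
276: h=4 -> slot 4
662: h=16 -> slot 16
515: h=5 -> slot 5
109: h=7, h2=14, probe 7,4,1 -> slot 1
568: h=7, h2=9, probe 7,16,8 -> slot 8
945: h=10 -> slot 10
313: h=7, h2=10, probe 7,0 -> slot 0
830: h=14 -> slot 14
Table: [313, 109, _, _, 276, 515, _, 534, 568, 723, 945, _, _, _, 830, _, 662]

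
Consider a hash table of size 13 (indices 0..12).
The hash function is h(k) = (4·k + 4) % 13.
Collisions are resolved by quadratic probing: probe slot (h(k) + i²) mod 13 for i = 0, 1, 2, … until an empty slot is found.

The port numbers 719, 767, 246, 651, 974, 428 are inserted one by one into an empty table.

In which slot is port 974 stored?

719 hashes to 7; slot 7 is free → place at 7.
767 hashes to 4; slot 4 is free → place at 4.
246 hashes to 0; slot 0 is free → place at 0.
651 hashes to 8; slot 8 is free → place at 8.
974 hashes to 0; 0 taken → place at 1.
428 hashes to 0; 0,1,4 taken → place at 9.
Table: [246, 974, -, -, 767, -, -, 719, 651, 428, -, -, -]

1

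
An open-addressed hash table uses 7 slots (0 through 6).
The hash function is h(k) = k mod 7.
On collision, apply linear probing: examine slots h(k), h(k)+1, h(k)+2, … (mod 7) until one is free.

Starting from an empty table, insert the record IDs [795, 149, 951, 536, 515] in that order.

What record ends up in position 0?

795 hashes to 4; slot 4 is free => place at 4.
149 hashes to 2; slot 2 is free => place at 2.
951 hashes to 6; slot 6 is free => place at 6.
536 hashes to 4; 4 taken => place at 5.
515 hashes to 4; 4,5,6 taken => place at 0.
Table: [515, —, 149, —, 795, 536, 951]

515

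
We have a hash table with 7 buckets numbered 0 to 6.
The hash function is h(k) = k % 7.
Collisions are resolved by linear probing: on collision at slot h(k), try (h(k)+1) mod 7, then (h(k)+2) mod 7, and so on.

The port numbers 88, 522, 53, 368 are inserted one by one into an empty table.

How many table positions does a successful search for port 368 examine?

4

88 hashes to 4; slot 4 is free => place at 4.
522 hashes to 4; 4 taken => place at 5.
53 hashes to 4; 4,5 taken => place at 6.
368 hashes to 4; 4,5,6 taken => place at 0.
Table: [368, _, _, _, 88, 522, 53]
Lookup 368: h=4, probe 4,5,6,0 → found at 0.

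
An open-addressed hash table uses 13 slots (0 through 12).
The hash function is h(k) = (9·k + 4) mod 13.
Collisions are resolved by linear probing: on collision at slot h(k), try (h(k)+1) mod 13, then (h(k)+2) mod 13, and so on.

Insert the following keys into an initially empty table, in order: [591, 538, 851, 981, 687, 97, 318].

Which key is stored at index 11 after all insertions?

591: h=6 → slot 6
538: h=10 → slot 10
851: h=6, probe 6,7 → slot 7
981: h=6, probe 6,7,8 → slot 8
687: h=12 → slot 12
97: h=6, probe 6,7,8,9 → slot 9
318: h=6, probe 6,7,8,9,10,11 → slot 11
Table: [_, _, _, _, _, _, 591, 851, 981, 97, 538, 318, 687]

318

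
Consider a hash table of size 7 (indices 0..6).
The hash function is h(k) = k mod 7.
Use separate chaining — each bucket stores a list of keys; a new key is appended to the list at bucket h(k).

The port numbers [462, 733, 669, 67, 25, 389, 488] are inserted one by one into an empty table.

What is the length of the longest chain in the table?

4

Insert 462: h=0, bucket 0 empty → new chain.
Insert 733: h=5, bucket 5 empty → new chain.
Insert 669: h=4, bucket 4 empty → new chain.
Insert 67: h=4, bucket 4 nonempty → append to chain.
Insert 25: h=4, bucket 4 nonempty → append to chain.
Insert 389: h=4, bucket 4 nonempty → append to chain.
Insert 488: h=5, bucket 5 nonempty → append to chain.
Final buckets:
0: 462
1: ∅
2: ∅
3: ∅
4: 669 -> 67 -> 25 -> 389
5: 733 -> 488
6: ∅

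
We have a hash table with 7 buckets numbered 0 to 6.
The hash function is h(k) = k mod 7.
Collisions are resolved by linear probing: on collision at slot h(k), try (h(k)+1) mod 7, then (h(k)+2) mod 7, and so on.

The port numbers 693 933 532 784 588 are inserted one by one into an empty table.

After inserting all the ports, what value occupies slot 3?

784

693: h=0 -> slot 0
933: h=2 -> slot 2
532: h=0, probe 0,1 -> slot 1
784: h=0, probe 0,1,2,3 -> slot 3
588: h=0, probe 0,1,2,3,4 -> slot 4
Table: [693, 532, 933, 784, 588, -, -]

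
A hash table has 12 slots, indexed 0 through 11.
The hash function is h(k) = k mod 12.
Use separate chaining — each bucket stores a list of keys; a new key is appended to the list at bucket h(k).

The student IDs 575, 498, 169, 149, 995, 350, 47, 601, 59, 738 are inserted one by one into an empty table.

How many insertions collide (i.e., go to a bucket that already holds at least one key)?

Insert 575: h=11, bucket 11 empty -> new chain.
Insert 498: h=6, bucket 6 empty -> new chain.
Insert 169: h=1, bucket 1 empty -> new chain.
Insert 149: h=5, bucket 5 empty -> new chain.
Insert 995: h=11, bucket 11 nonempty -> append to chain.
Insert 350: h=2, bucket 2 empty -> new chain.
Insert 47: h=11, bucket 11 nonempty -> append to chain.
Insert 601: h=1, bucket 1 nonempty -> append to chain.
Insert 59: h=11, bucket 11 nonempty -> append to chain.
Insert 738: h=6, bucket 6 nonempty -> append to chain.
Final buckets:
0: -
1: 169 -> 601
2: 350
3: -
4: -
5: 149
6: 498 -> 738
7: -
8: -
9: -
10: -
11: 575 -> 995 -> 47 -> 59

5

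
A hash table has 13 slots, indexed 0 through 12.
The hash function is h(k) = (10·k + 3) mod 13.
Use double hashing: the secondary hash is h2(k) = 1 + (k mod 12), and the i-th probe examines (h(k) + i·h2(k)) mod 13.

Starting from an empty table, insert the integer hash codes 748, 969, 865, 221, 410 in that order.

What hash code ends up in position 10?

Insert 748: h=8, slot 8 empty => index 8.
Insert 969: h=8, h2=10, slot 8 occupied => index 5.
Insert 865: h=8, h2=2, slot 8 occupied => index 10.
Insert 221: h=3, slot 3 empty => index 3.
Insert 410: h=8, h2=3, slot 8 occupied => index 11.
Table: [—, —, —, 221, —, 969, —, —, 748, —, 865, 410, —]

865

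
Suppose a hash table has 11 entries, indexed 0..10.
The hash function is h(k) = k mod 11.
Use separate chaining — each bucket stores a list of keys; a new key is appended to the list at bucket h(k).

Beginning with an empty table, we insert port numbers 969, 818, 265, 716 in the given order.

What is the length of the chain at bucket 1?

Insert 969: h=1, bucket 1 empty → new chain.
Insert 818: h=4, bucket 4 empty → new chain.
Insert 265: h=1, bucket 1 nonempty → append to chain.
Insert 716: h=1, bucket 1 nonempty → append to chain.
Final buckets:
0: -
1: 969 -> 265 -> 716
2: -
3: -
4: 818
5: -
6: -
7: -
8: -
9: -
10: -

3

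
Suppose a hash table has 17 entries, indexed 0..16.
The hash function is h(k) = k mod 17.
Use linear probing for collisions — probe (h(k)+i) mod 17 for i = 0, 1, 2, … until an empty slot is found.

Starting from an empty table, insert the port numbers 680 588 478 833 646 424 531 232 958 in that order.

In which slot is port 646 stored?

3

680 hashes to 0; slot 0 is free -> place at 0.
588 hashes to 10; slot 10 is free -> place at 10.
478 hashes to 2; slot 2 is free -> place at 2.
833 hashes to 0; 0 taken -> place at 1.
646 hashes to 0; 0,1,2 taken -> place at 3.
424 hashes to 16; slot 16 is free -> place at 16.
531 hashes to 4; slot 4 is free -> place at 4.
232 hashes to 11; slot 11 is free -> place at 11.
958 hashes to 6; slot 6 is free -> place at 6.
Table: [680, 833, 478, 646, 531, -, 958, -, -, -, 588, 232, -, -, -, -, 424]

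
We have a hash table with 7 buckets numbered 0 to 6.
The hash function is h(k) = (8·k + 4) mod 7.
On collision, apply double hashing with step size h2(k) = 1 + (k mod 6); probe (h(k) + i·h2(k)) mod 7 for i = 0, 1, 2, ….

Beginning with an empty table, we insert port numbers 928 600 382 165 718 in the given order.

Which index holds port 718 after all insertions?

928 hashes to 1; slot 1 is free → place at 1.
600 hashes to 2; slot 2 is free → place at 2.
382 hashes to 1, h2=5; 1 taken → place at 6.
165 hashes to 1, h2=4; 1 taken → place at 5.
718 hashes to 1, h2=5; 1,6 taken → place at 4.
Table: [-, 928, 600, -, 718, 165, 382]

4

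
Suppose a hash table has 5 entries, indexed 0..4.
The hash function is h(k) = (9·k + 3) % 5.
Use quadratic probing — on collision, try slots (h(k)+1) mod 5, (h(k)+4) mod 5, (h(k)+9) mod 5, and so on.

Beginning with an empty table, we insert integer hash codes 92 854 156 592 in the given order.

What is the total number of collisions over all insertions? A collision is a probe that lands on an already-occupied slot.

92 hashes to 1; slot 1 is free => place at 1.
854 hashes to 4; slot 4 is free => place at 4.
156 hashes to 2; slot 2 is free => place at 2.
592 hashes to 1; 1,2 taken => place at 0.
Table: [592, 92, 156, -, 854]

2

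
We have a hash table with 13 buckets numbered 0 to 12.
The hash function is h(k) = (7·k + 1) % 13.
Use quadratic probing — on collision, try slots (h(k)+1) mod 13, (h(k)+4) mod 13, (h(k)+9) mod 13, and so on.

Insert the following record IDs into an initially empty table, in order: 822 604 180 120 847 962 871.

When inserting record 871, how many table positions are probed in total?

3

822: h=9 => slot 9
604: h=4 => slot 4
180: h=0 => slot 0
120: h=9, probe 9,10 => slot 10
847: h=2 => slot 2
962: h=1 => slot 1
871: h=1, probe 1,2,5 => slot 5
Table: [180, 962, 847, ∅, 604, 871, ∅, ∅, ∅, 822, 120, ∅, ∅]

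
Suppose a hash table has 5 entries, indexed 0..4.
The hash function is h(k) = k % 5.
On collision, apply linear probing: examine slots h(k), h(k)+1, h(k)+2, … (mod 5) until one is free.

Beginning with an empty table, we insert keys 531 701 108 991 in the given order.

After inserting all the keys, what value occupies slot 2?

Insert 531: h=1, slot 1 empty → index 1.
Insert 701: h=1, slot 1 occupied → index 2.
Insert 108: h=3, slot 3 empty → index 3.
Insert 991: h=1, slots 1,2,3 occupied → index 4.
Table: [-, 531, 701, 108, 991]

701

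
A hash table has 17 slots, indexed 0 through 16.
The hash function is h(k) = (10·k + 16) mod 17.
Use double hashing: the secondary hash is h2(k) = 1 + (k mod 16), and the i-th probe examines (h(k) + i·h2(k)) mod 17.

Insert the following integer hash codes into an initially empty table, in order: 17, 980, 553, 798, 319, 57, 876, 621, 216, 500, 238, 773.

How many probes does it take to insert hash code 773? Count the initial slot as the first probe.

4

Insert 17: h=16, slot 16 empty → index 16.
Insert 980: h=7, slot 7 empty → index 7.
Insert 553: h=4, slot 4 empty → index 4.
Insert 798: h=6, slot 6 empty → index 6.
Insert 319: h=10, slot 10 empty → index 10.
Insert 57: h=8, slot 8 empty → index 8.
Insert 876: h=4, h2=13, slot 4 occupied → index 0.
Insert 621: h=4, h2=14, slot 4 occupied → index 1.
Insert 216: h=0, h2=9, slot 0 occupied → index 9.
Insert 500: h=1, h2=5, slots 1,6 occupied → index 11.
Insert 238: h=16, h2=15, slot 16 occupied → index 14.
Insert 773: h=11, h2=6, slots 11,0,6 occupied → index 12.
Table: [876, 621, -, -, 553, -, 798, 980, 57, 216, 319, 500, 773, -, 238, -, 17]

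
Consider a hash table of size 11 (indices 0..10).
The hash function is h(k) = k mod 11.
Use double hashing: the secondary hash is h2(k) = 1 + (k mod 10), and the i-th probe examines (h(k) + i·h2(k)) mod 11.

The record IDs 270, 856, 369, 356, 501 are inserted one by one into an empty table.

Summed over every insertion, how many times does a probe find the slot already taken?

2

Insert 270: h=6, slot 6 empty → index 6.
Insert 856: h=9, slot 9 empty → index 9.
Insert 369: h=6, h2=10, slot 6 occupied → index 5.
Insert 356: h=4, slot 4 empty → index 4.
Insert 501: h=6, h2=2, slot 6 occupied → index 8.
Table: [., ., ., ., 356, 369, 270, ., 501, 856, .]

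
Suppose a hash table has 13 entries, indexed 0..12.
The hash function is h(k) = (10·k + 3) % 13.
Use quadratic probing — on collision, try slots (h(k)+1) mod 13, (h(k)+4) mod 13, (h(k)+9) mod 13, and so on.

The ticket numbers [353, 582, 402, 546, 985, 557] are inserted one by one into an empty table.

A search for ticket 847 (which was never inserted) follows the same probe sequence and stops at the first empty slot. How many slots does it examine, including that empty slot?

353 hashes to 10; slot 10 is free => place at 10.
582 hashes to 12; slot 12 is free => place at 12.
402 hashes to 6; slot 6 is free => place at 6.
546 hashes to 3; slot 3 is free => place at 3.
985 hashes to 12; 12 taken => place at 0.
557 hashes to 9; slot 9 is free => place at 9.
Table: [985, _, _, 546, _, _, 402, _, _, 557, 353, _, 582]
Lookup 847: h=10, probe 10,11 → slot 11 empty, not found.

2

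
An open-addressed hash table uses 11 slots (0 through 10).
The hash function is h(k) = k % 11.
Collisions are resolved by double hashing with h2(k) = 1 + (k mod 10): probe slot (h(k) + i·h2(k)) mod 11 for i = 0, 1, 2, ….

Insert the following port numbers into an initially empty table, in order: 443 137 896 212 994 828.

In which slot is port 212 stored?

443: h=3 -> slot 3
137: h=5 -> slot 5
896: h=5, h2=7, probe 5,1 -> slot 1
212: h=3, h2=3, probe 3,6 -> slot 6
994: h=4 -> slot 4
828: h=3, h2=9, probe 3,1,10 -> slot 10
Table: [∅, 896, ∅, 443, 994, 137, 212, ∅, ∅, ∅, 828]

6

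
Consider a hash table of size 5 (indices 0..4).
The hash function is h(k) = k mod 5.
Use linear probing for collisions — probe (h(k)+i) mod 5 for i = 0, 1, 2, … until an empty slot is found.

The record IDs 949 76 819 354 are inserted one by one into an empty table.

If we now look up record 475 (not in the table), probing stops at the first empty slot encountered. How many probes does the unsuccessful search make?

4

949: h=4 -> slot 4
76: h=1 -> slot 1
819: h=4, probe 4,0 -> slot 0
354: h=4, probe 4,0,1,2 -> slot 2
Table: [819, 76, 354, -, 949]
Lookup 475: h=0, probe 0,1,2,3 → slot 3 empty, not found.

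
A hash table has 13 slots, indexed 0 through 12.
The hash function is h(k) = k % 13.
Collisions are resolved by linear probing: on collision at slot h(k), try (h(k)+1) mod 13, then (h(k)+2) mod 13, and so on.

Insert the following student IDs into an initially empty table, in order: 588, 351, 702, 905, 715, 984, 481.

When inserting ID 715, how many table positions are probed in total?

588 hashes to 3; slot 3 is free → place at 3.
351 hashes to 0; slot 0 is free → place at 0.
702 hashes to 0; 0 taken → place at 1.
905 hashes to 8; slot 8 is free → place at 8.
715 hashes to 0; 0,1 taken → place at 2.
984 hashes to 9; slot 9 is free → place at 9.
481 hashes to 0; 0,1,2,3 taken → place at 4.
Table: [351, 702, 715, 588, 481, _, _, _, 905, 984, _, _, _]

3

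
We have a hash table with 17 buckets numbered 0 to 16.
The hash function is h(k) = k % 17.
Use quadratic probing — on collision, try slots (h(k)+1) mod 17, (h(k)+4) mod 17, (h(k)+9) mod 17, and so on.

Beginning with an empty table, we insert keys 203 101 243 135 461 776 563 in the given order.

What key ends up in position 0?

101

203: h=16 => slot 16
101: h=16, probe 16,0 => slot 0
243: h=5 => slot 5
135: h=16, probe 16,0,3 => slot 3
461: h=2 => slot 2
776: h=11 => slot 11
563: h=2, probe 2,3,6 => slot 6
Table: [101, ∅, 461, 135, ∅, 243, 563, ∅, ∅, ∅, ∅, 776, ∅, ∅, ∅, ∅, 203]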